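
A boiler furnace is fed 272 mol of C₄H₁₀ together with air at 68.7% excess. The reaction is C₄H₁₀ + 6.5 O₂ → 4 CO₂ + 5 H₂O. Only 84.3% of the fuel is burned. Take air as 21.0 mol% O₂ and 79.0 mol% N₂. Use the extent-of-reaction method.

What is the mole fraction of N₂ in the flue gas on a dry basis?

0.821

Stoichiometric O₂ = 6.5 × 272 = 1768 mol; O₂ fed = 1768 × 1.687 = 2983 mol.
N₂ fed = 2983 × 79/21 = 11220 mol.
Fuel reacted = 0.843 × 272 → ξ = 229.3 mol.
Outlet (n = n₀ + ν ξ):
  C₄H₁₀: 272 − 1(229.3) = 42.7
  O₂: 2983 − 6.5(229.3) = 1492
  N₂: 11220 (inert)
  CO₂: 0 + 4(229.3) = 917.2
  H₂O: 0 + 5(229.3) = 1146
Dry total = 13670 mol; y_N₂ (dry) = 11220 / 13670 = 0.8207.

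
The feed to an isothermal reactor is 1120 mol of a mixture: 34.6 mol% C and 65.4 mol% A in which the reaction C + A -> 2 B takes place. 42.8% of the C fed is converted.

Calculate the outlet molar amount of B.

332 mol

C reacted = 0.428 × 387.5 = 165.9 mol; ν_C = −1, so ξ = 165.9/1 = 165.9 mol.
Outlet amounts (n = n₀ + ν ξ):
  C: 387.5 − 1(165.9) = 221.7
  A: 732.5 − 1(165.9) = 566.6
  B: 0 + 2(165.9) = 331.7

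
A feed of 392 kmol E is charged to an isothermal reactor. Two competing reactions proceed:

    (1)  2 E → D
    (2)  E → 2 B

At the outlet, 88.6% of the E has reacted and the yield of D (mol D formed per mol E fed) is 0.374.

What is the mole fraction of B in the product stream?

0.361

Yield of D: 1ξ₁ / 392 = 0.374 → ξ₁ = 146.6 kmol.
Conversion of E: 2ξ₁ + 1ξ₂ = 0.886 × 392 = 347.3 → ξ₂ = 54.1 kmol.
Outlet amounts (n = n₀ + Σ ν·ξ):
  E: 392 − 2(146.6) − 1(54.1) = 44.69
  D: 0 + 1(146.6) = 146.6
  B: 0 + 2(54.1) = 108.2
Total out = 299.5 kmol; y_B = 108.2 / 299.5 = 0.3613.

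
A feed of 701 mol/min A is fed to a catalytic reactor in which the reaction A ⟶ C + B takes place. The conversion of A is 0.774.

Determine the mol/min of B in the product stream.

A reacted = 0.774 × 701 = 542.6 mol/min; ν_A = −1, so ξ = 542.6/1 = 542.6 mol/min.
Outlet amounts (n = n₀ + ν ξ):
  A: 701 − 1(542.6) = 158.4
  C: 0 + 1(542.6) = 542.6
  B: 0 + 1(542.6) = 542.6

543 mol/min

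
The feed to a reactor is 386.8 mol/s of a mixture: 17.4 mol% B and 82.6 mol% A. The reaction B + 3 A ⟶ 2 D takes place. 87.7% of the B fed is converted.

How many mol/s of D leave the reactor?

118 mol/s

B reacted = 0.877 × 67.3 = 59.02 mol/s; ν_B = −1, so ξ = 59.02/1 = 59.02 mol/s.
Outlet amounts (n = n₀ + ν ξ):
  B: 67.3 − 1(59.02) = 8.278
  A: 319.5 − 3(59.02) = 142.4
  D: 0 + 2(59.02) = 118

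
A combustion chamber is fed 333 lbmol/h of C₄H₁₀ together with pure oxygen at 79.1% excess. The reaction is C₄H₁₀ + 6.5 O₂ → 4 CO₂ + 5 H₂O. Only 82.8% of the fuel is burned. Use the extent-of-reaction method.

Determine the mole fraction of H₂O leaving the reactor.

0.298

Stoichiometric O₂ = 6.5 × 333 = 2164 lbmol/h; O₂ fed = 2164 × 1.791 = 3877 lbmol/h.
Fuel reacted = 0.828 × 333 → ξ = 275.7 lbmol/h.
Outlet (n = n₀ + ν ξ):
  C₄H₁₀: 333 − 1(275.7) = 57.28
  O₂: 3877 − 6.5(275.7) = 2084
  CO₂: 0 + 4(275.7) = 1103
  H₂O: 0 + 5(275.7) = 1379
Total out = 4623 lbmol/h; y_H₂O = 1379 / 4623 = 0.2982.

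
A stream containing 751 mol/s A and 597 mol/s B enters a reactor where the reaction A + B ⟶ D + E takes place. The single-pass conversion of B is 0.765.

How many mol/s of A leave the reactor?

294 mol/s

B reacted = 0.765 × 597 = 456.7 mol/s; ν_B = −1, so ξ = 456.7/1 = 456.7 mol/s.
Outlet amounts (n = n₀ + ν ξ):
  A: 751 − 1(456.7) = 294.3
  B: 597 − 1(456.7) = 140.3
  D: 0 + 1(456.7) = 456.7
  E: 0 + 1(456.7) = 456.7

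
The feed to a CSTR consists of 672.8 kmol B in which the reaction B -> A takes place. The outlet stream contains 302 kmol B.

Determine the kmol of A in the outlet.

371 kmol

For B: n = n₀ − 1ξ → 302 = 672.8 − 1ξ, giving ξ = 370.8 kmol.
Outlet amounts (n = n₀ + ν ξ):
  B: 672.8 − 1(370.8) = 302
  A: 0 + 1(370.8) = 370.8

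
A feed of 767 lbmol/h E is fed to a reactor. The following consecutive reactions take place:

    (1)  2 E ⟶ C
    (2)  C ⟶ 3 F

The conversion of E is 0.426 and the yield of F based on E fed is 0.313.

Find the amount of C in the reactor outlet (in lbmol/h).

Conversion of E: E consumed = 2ξ₁ = 0.426 × 767 → ξ₁ = 163.4 lbmol/h.
Yield of F: 3ξ₂ / 767 = 0.313 → ξ₂ = 80.02 lbmol/h.
Outlet amounts (n = n₀ + Σ ν·ξ):
  E: 767 − 2(163.4) = 440.3
  C: 0 + 1(163.4) − 1(80.02) = 83.35
  F: 0 + 3(80.02) = 240.1

83.3 lbmol/h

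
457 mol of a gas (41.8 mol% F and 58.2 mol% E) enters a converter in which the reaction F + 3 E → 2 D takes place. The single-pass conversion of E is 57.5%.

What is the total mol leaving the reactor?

E reacted = 0.575 × 266 = 152.9 mol; ν_E = −3, so ξ = 152.9/3 = 50.98 mol.
Outlet amounts (n = n₀ + ν ξ):
  F: 191 − 1(50.98) = 140
  E: 266 − 3(50.98) = 113
  D: 0 + 2(50.98) = 102
Total out = 140 + 113 + 102 = 355 mol.

355 mol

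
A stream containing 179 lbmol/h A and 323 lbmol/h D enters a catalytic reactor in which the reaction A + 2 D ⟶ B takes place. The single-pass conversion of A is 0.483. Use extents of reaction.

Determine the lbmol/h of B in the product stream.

86.5 lbmol/h

A reacted = 0.483 × 179 = 86.46 lbmol/h; ν_A = −1, so ξ = 86.46/1 = 86.46 lbmol/h.
Outlet amounts (n = n₀ + ν ξ):
  A: 179 − 1(86.46) = 92.54
  D: 323 − 2(86.46) = 150.1
  B: 0 + 1(86.46) = 86.46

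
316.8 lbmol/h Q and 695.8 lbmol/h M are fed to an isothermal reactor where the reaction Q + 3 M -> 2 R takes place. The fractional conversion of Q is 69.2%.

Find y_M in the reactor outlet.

Q reacted = 0.692 × 316.8 = 219.2 lbmol/h; ν_Q = −1, so ξ = 219.2/1 = 219.2 lbmol/h.
Outlet amounts (n = n₀ + ν ξ):
  Q: 316.8 − 1(219.2) = 97.57
  M: 695.8 − 3(219.2) = 38.12
  R: 0 + 2(219.2) = 438.5
Total out = 574.1 lbmol/h; y_M = 38.12 / 574.1 = 0.0664.

0.0664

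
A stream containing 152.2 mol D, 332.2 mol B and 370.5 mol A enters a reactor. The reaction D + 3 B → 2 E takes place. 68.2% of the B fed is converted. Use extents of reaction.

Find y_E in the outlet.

0.215

B reacted = 0.682 × 332.2 = 226.6 mol; ν_B = −3, so ξ = 226.6/3 = 75.52 mol.
Outlet amounts (n = n₀ + ν ξ):
  D: 152.2 − 1(75.52) = 76.68
  B: 332.2 − 3(75.52) = 105.6
  E: 0 + 2(75.52) = 151
  A: 370.5 (inert)
Total out = 703.9 mol; y_E = 151 / 703.9 = 0.2146.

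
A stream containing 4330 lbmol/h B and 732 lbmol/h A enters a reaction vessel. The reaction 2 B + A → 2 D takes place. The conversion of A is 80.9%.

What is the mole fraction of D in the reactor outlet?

A reacted = 0.809 × 732 = 592.2 lbmol/h; ν_A = −1, so ξ = 592.2/1 = 592.2 lbmol/h.
Outlet amounts (n = n₀ + ν ξ):
  B: 4330 − 2(592.2) = 3146
  A: 732 − 1(592.2) = 139.8
  D: 0 + 2(592.2) = 1184
Total out = 4470 lbmol/h; y_D = 1184 / 4470 = 0.265.

0.265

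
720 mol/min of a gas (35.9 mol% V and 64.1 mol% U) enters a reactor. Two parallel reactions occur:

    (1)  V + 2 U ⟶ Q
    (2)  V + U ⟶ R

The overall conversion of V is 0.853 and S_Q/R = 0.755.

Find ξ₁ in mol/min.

Conversion of V: V consumed = 0.853 × 258.5 = 220.5 mol/min = 1ξ₁ + 1ξ₂.
Selectivity: 1ξ₁ / (1ξ₂) = 0.755 → ξ₁ = 0.755 ξ₂.
Substitute: (1·0.755 + 1) ξ₂ = 220.5 → ξ₂ = 125.6 mol/min, ξ₁ = 94.85 mol/min.
Outlet amounts (n = n₀ + Σ ν·ξ):
  V: 258.5 − 1(94.85) − 1(125.6) = 38
  U: 461.5 − 2(94.85) − 1(125.6) = 146.2
  Q: 0 + 1(94.85) = 94.85
  R: 0 + 1(125.6) = 125.6

ξ₁ = 94.9 mol/min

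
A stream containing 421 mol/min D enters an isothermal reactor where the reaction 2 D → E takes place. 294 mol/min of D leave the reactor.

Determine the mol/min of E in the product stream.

For D: n = n₀ − 2ξ → 294 = 421 − 2ξ, giving ξ = 63.5 mol/min.
Outlet amounts (n = n₀ + ν ξ):
  D: 421 − 2(63.5) = 294
  E: 0 + 1(63.5) = 63.5

63.5 mol/min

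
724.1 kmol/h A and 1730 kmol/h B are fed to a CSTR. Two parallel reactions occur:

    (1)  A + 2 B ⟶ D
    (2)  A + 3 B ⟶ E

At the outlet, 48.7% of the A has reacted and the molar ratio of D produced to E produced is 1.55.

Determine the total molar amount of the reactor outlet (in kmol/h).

1610 kmol/h

Conversion of A: A consumed = 0.487 × 724.1 = 352.6 kmol/h = 1ξ₁ + 1ξ₂.
Selectivity: 1ξ₁ / (1ξ₂) = 1.55 → ξ₁ = 1.55 ξ₂.
Substitute: (1·1.55 + 1) ξ₂ = 352.6 → ξ₂ = 138.3 kmol/h, ξ₁ = 214.3 kmol/h.
Outlet amounts (n = n₀ + Σ ν·ξ):
  A: 724.1 − 1(214.3) − 1(138.3) = 371.5
  B: 1730 − 2(214.3) − 3(138.3) = 886.4
  D: 0 + 1(214.3) = 214.3
  E: 0 + 1(138.3) = 138.3
Total out = 371.5 + 886.4 + 214.3 + 138.3 = 1611 kmol/h.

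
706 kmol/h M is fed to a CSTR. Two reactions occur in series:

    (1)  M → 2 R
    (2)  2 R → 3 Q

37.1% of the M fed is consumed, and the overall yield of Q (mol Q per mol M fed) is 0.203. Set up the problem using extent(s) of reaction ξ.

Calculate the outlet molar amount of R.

428 kmol/h

Conversion of M: M consumed = 1ξ₁ = 0.371 × 706 → ξ₁ = 261.9 kmol/h.
Yield of Q: 3ξ₂ / 706 = 0.203 → ξ₂ = 47.77 kmol/h.
Outlet amounts (n = n₀ + Σ ν·ξ):
  M: 706 − 1(261.9) = 444.1
  R: 0 + 2(261.9) − 2(47.77) = 428.3
  Q: 0 + 3(47.77) = 143.3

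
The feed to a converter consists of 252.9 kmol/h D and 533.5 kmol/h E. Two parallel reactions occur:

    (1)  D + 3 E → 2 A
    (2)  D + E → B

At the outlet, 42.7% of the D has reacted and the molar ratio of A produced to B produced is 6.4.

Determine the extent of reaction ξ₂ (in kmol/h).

Conversion of D: D consumed = 0.427 × 252.9 = 108 kmol/h = 1ξ₁ + 1ξ₂.
Selectivity: 2ξ₁ / (1ξ₂) = 6.4 → ξ₁ = 3.2 ξ₂.
Substitute: (1·3.2 + 1) ξ₂ = 108 → ξ₂ = 25.71 kmol/h, ξ₁ = 82.28 kmol/h.
Outlet amounts (n = n₀ + Σ ν·ξ):
  D: 252.9 − 1(82.28) − 1(25.71) = 144.9
  E: 533.5 − 3(82.28) − 1(25.71) = 261
  A: 0 + 2(82.28) = 164.6
  B: 0 + 1(25.71) = 25.71

ξ₂ = 25.7 kmol/h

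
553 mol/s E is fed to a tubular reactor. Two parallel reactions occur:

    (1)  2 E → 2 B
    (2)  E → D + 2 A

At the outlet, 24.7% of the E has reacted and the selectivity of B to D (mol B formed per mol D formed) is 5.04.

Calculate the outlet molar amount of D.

22.6 mol/s

Conversion of E: E consumed = 0.247 × 553 = 136.6 mol/s = 2ξ₁ + 1ξ₂.
Selectivity: 2ξ₁ / (1ξ₂) = 5.04 → ξ₁ = 2.52 ξ₂.
Substitute: (2·2.52 + 1) ξ₂ = 136.6 → ξ₂ = 22.61 mol/s, ξ₁ = 56.99 mol/s.
Outlet amounts (n = n₀ + Σ ν·ξ):
  E: 553 − 2(56.99) − 1(22.61) = 416.4
  B: 0 + 2(56.99) = 114
  D: 0 + 1(22.61) = 22.61
  A: 0 + 2(22.61) = 45.23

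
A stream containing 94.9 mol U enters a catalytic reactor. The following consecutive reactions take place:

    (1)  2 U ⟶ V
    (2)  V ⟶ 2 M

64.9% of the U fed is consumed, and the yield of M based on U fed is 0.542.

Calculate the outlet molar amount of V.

Conversion of U: U consumed = 2ξ₁ = 0.649 × 94.9 → ξ₁ = 30.8 mol.
Yield of M: 2ξ₂ / 94.9 = 0.542 → ξ₂ = 25.72 mol.
Outlet amounts (n = n₀ + Σ ν·ξ):
  U: 94.9 − 2(30.8) = 33.31
  V: 0 + 1(30.8) − 1(25.72) = 5.077
  M: 0 + 2(25.72) = 51.44

5.08 mol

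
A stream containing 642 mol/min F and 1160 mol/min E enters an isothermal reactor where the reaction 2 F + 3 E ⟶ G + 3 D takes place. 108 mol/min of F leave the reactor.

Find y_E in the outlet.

0.234

For F: n = n₀ − 2ξ → 108 = 642 − 2ξ, giving ξ = 267 mol/min.
Outlet amounts (n = n₀ + ν ξ):
  F: 642 − 2(267) = 108
  E: 1160 − 3(267) = 359
  G: 0 + 1(267) = 267
  D: 0 + 3(267) = 801
Total out = 1535 mol/min; y_E = 359 / 1535 = 0.2339.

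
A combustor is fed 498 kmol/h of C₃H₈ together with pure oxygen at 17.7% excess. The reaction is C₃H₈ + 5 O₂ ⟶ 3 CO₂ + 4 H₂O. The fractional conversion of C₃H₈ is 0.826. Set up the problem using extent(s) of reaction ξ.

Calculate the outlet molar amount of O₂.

Stoichiometric O₂ = 5 × 498 = 2490 kmol/h; O₂ fed = 2490 × 1.177 = 2931 kmol/h.
Fuel reacted = 0.826 × 498 → ξ = 411.3 kmol/h.
Outlet (n = n₀ + ν ξ):
  C₃H₈: 498 − 1(411.3) = 86.65
  O₂: 2931 − 5(411.3) = 874
  CO₂: 0 + 3(411.3) = 1234
  H₂O: 0 + 4(411.3) = 1645

874 kmol/h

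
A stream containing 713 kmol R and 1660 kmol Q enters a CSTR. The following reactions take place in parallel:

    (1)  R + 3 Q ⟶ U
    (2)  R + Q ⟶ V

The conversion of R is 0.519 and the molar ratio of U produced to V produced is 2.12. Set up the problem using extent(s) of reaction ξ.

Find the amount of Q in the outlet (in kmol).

Conversion of R: R consumed = 0.519 × 713 = 370 kmol = 1ξ₁ + 1ξ₂.
Selectivity: 1ξ₁ / (1ξ₂) = 2.12 → ξ₁ = 2.12 ξ₂.
Substitute: (1·2.12 + 1) ξ₂ = 370 → ξ₂ = 118.6 kmol, ξ₁ = 251.4 kmol.
Outlet amounts (n = n₀ + Σ ν·ξ):
  R: 713 − 1(251.4) − 1(118.6) = 343
  Q: 1660 − 3(251.4) − 1(118.6) = 787.1
  U: 0 + 1(251.4) = 251.4
  V: 0 + 1(118.6) = 118.6

787 kmol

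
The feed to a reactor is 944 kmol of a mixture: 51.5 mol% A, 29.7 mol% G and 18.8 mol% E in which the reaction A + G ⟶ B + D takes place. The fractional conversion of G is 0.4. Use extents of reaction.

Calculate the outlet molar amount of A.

374 kmol

G reacted = 0.4 × 280.4 = 112.1 kmol; ν_G = −1, so ξ = 112.1/1 = 112.1 kmol.
Outlet amounts (n = n₀ + ν ξ):
  A: 486.2 − 1(112.1) = 374
  G: 280.4 − 1(112.1) = 168.2
  B: 0 + 1(112.1) = 112.1
  D: 0 + 1(112.1) = 112.1
  E: 177.5 (inert)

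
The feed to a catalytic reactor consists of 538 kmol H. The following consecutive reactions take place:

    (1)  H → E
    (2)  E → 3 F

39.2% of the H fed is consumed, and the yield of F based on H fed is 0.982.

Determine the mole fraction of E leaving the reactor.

0.0391

Conversion of H: H consumed = 1ξ₁ = 0.392 × 538 → ξ₁ = 210.9 kmol.
Yield of F: 3ξ₂ / 538 = 0.982 → ξ₂ = 176.1 kmol.
Outlet amounts (n = n₀ + Σ ν·ξ):
  H: 538 − 1(210.9) = 327.1
  E: 0 + 1(210.9) − 1(176.1) = 34.79
  F: 0 + 3(176.1) = 528.3
Total out = 890.2 kmol; y_E = 34.79 / 890.2 = 0.03908.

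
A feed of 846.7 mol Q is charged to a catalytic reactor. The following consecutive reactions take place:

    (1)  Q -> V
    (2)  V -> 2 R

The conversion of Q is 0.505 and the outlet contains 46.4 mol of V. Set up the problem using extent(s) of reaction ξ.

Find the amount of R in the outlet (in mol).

762 mol

Conversion of Q: Q consumed = 1ξ₁ = 0.505 × 846.7 → ξ₁ = 427.6 mol.
V balance: n_V = 0 + 1ξ₁ − 1ξ₂ = 46.4 → ξ₂ = (1·427.6 − 46.4)/1 = 381.2 mol.
Outlet amounts (n = n₀ + Σ ν·ξ):
  Q: 846.7 − 1(427.6) = 419.1
  V: 0 + 1(427.6) − 1(381.2) = 46.4
  R: 0 + 2(381.2) = 762.4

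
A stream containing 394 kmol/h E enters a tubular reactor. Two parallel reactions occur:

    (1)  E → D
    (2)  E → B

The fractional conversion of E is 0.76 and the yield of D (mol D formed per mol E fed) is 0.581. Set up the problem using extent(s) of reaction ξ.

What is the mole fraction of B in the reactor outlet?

0.179

Yield of D: 1ξ₁ / 394 = 0.581 → ξ₁ = 228.9 kmol/h.
Conversion of E: 1ξ₁ + 1ξ₂ = 0.76 × 394 = 299.4 → ξ₂ = 70.53 kmol/h.
Outlet amounts (n = n₀ + Σ ν·ξ):
  E: 394 − 1(228.9) − 1(70.53) = 94.56
  D: 0 + 1(228.9) = 228.9
  B: 0 + 1(70.53) = 70.53
Total out = 394 kmol/h; y_B = 70.53 / 394 = 0.179.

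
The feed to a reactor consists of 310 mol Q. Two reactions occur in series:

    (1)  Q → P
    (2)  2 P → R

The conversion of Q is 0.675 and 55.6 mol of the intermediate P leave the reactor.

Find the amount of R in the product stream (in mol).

Conversion of Q: Q consumed = 1ξ₁ = 0.675 × 310 → ξ₁ = 209.2 mol.
P balance: n_P = 0 + 1ξ₁ − 2ξ₂ = 55.6 → ξ₂ = (1·209.2 − 55.6)/2 = 76.83 mol.
Outlet amounts (n = n₀ + Σ ν·ξ):
  Q: 310 − 1(209.2) = 100.8
  P: 0 + 1(209.2) − 2(76.83) = 55.6
  R: 0 + 1(76.83) = 76.83

76.8 mol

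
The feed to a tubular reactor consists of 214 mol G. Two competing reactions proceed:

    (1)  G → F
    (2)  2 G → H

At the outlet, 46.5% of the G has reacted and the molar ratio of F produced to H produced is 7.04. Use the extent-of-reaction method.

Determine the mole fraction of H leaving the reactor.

0.0542

Conversion of G: G consumed = 0.465 × 214 = 99.51 mol = 1ξ₁ + 2ξ₂.
Selectivity: 1ξ₁ / (1ξ₂) = 7.04 → ξ₁ = 7.04 ξ₂.
Substitute: (1·7.04 + 2) ξ₂ = 99.51 → ξ₂ = 11.01 mol, ξ₁ = 77.49 mol.
Outlet amounts (n = n₀ + Σ ν·ξ):
  G: 214 − 1(77.49) − 2(11.01) = 114.5
  F: 0 + 1(77.49) = 77.49
  H: 0 + 1(11.01) = 11.01
Total out = 203 mol; y_H = 11.01 / 203 = 0.05423.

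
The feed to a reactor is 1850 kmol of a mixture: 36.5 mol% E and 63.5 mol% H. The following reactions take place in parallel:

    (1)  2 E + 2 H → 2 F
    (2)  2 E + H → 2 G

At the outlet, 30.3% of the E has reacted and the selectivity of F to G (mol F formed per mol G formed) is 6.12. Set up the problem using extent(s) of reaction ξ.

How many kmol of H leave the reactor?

985 kmol

Conversion of E: E consumed = 0.303 × 675.2 = 204.6 kmol = 2ξ₁ + 2ξ₂.
Selectivity: 2ξ₁ / (2ξ₂) = 6.12 → ξ₁ = 6.12 ξ₂.
Substitute: (2·6.12 + 2) ξ₂ = 204.6 → ξ₂ = 14.37 kmol, ξ₁ = 87.93 kmol.
Outlet amounts (n = n₀ + Σ ν·ξ):
  E: 675.2 − 2(87.93) − 2(14.37) = 470.6
  H: 1175 − 2(87.93) − 1(14.37) = 984.5
  F: 0 + 2(87.93) = 175.9
  G: 0 + 2(14.37) = 28.74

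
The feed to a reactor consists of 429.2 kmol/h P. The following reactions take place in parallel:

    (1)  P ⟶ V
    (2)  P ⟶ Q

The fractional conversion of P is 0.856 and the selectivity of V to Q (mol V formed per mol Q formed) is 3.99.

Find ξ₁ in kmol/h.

Conversion of P: P consumed = 0.856 × 429.2 = 367.4 kmol/h = 1ξ₁ + 1ξ₂.
Selectivity: 1ξ₁ / (1ξ₂) = 3.99 → ξ₁ = 3.99 ξ₂.
Substitute: (1·3.99 + 1) ξ₂ = 367.4 → ξ₂ = 73.63 kmol/h, ξ₁ = 293.8 kmol/h.
Outlet amounts (n = n₀ + Σ ν·ξ):
  P: 429.2 − 1(293.8) − 1(73.63) = 61.8
  V: 0 + 1(293.8) = 293.8
  Q: 0 + 1(73.63) = 73.63

ξ₁ = 294 kmol/h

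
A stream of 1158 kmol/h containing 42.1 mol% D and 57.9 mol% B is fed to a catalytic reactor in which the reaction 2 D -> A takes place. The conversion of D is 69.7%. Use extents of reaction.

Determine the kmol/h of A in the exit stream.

D reacted = 0.697 × 487.5 = 339.8 kmol/h; ν_D = −2, so ξ = 339.8/2 = 169.9 kmol/h.
Outlet amounts (n = n₀ + ν ξ):
  D: 487.5 − 2(169.9) = 147.7
  A: 0 + 1(169.9) = 169.9
  B: 670.5 (inert)

170 kmol/h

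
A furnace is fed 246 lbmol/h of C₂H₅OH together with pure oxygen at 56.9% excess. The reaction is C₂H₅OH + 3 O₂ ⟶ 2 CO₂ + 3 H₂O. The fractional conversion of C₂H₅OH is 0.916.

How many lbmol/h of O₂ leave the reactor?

Stoichiometric O₂ = 3 × 246 = 738 lbmol/h; O₂ fed = 738 × 1.569 = 1158 lbmol/h.
Fuel reacted = 0.916 × 246 → ξ = 225.3 lbmol/h.
Outlet (n = n₀ + ν ξ):
  C₂H₅OH: 246 − 1(225.3) = 20.66
  O₂: 1158 − 3(225.3) = 481.9
  CO₂: 0 + 2(225.3) = 450.7
  H₂O: 0 + 3(225.3) = 676

482 lbmol/h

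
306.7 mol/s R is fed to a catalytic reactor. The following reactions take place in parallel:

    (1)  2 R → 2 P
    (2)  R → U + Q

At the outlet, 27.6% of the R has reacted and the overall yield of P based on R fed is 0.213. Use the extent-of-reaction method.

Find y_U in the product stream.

0.0593

Yield of P: 2ξ₁ / 306.7 = 0.213 → ξ₁ = 32.66 mol/s.
Conversion of R: 2ξ₁ + 1ξ₂ = 0.276 × 306.7 = 84.65 → ξ₂ = 19.32 mol/s.
Outlet amounts (n = n₀ + Σ ν·ξ):
  R: 306.7 − 2(32.66) − 1(19.32) = 222.1
  P: 0 + 2(32.66) = 65.33
  U: 0 + 1(19.32) = 19.32
  Q: 0 + 1(19.32) = 19.32
Total out = 326 mol/s; y_U = 19.32 / 326 = 0.05927.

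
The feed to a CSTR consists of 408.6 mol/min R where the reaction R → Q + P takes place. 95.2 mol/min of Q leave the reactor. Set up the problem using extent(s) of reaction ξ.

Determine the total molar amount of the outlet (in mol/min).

For Q: n = n₀ + 1ξ → 95.2 = 0 + 1ξ, giving ξ = 95.2 mol/min.
Outlet amounts (n = n₀ + ν ξ):
  R: 408.6 − 1(95.2) = 313.4
  Q: 0 + 1(95.2) = 95.2
  P: 0 + 1(95.2) = 95.2
Total out = 313.4 + 95.2 + 95.2 = 503.8 mol/min.

504 mol/min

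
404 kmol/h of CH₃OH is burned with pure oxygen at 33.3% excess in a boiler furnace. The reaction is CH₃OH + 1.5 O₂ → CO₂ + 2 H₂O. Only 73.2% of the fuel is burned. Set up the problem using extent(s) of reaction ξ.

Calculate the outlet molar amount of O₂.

364 kmol/h

Stoichiometric O₂ = 1.5 × 404 = 606 kmol/h; O₂ fed = 606 × 1.333 = 807.8 kmol/h.
Fuel reacted = 0.732 × 404 → ξ = 295.7 kmol/h.
Outlet (n = n₀ + ν ξ):
  CH₃OH: 404 − 1(295.7) = 108.3
  O₂: 807.8 − 1.5(295.7) = 364.2
  CO₂: 0 + 1(295.7) = 295.7
  H₂O: 0 + 2(295.7) = 591.5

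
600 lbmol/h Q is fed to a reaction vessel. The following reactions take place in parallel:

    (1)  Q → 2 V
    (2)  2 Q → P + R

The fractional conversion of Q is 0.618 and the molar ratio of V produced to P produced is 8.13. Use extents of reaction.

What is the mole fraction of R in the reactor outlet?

Conversion of Q: Q consumed = 0.618 × 600 = 370.8 lbmol/h = 1ξ₁ + 2ξ₂.
Selectivity: 2ξ₁ / (1ξ₂) = 8.13 → ξ₁ = 4.065 ξ₂.
Substitute: (1·4.065 + 2) ξ₂ = 370.8 → ξ₂ = 61.14 lbmol/h, ξ₁ = 248.5 lbmol/h.
Outlet amounts (n = n₀ + Σ ν·ξ):
  Q: 600 − 1(248.5) − 2(61.14) = 229.2
  V: 0 + 2(248.5) = 497
  P: 0 + 1(61.14) = 61.14
  R: 0 + 1(61.14) = 61.14
Total out = 848.5 lbmol/h; y_R = 61.14 / 848.5 = 0.07205.

0.0721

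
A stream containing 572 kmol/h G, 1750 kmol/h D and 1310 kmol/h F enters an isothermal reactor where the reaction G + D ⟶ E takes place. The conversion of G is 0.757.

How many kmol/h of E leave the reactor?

433 kmol/h

G reacted = 0.757 × 572 = 433 kmol/h; ν_G = −1, so ξ = 433/1 = 433 kmol/h.
Outlet amounts (n = n₀ + ν ξ):
  G: 572 − 1(433) = 139
  D: 1750 − 1(433) = 1317
  E: 0 + 1(433) = 433
  F: 1310 (inert)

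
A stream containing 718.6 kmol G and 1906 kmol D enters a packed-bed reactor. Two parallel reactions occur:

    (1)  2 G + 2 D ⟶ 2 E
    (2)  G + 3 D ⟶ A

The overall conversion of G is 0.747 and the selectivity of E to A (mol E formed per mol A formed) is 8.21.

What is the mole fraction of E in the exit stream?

0.243

Conversion of G: G consumed = 0.747 × 718.6 = 536.8 kmol = 2ξ₁ + 1ξ₂.
Selectivity: 2ξ₁ / (1ξ₂) = 8.21 → ξ₁ = 4.105 ξ₂.
Substitute: (2·4.105 + 1) ξ₂ = 536.8 → ξ₂ = 58.28 kmol, ξ₁ = 239.3 kmol.
Outlet amounts (n = n₀ + Σ ν·ξ):
  G: 718.6 − 2(239.3) − 1(58.28) = 181.8
  D: 1906 − 2(239.3) − 3(58.28) = 1253
  E: 0 + 2(239.3) = 478.5
  A: 0 + 1(58.28) = 58.28
Total out = 1971 kmol; y_E = 478.5 / 1971 = 0.2427.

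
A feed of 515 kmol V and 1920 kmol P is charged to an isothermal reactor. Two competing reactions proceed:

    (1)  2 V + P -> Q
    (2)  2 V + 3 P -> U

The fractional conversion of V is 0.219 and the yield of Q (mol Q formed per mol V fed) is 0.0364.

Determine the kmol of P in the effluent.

1790 kmol

Yield of Q: 1ξ₁ / 515 = 0.0364 → ξ₁ = 18.75 kmol.
Conversion of V: 2ξ₁ + 2ξ₂ = 0.219 × 515 = 112.8 → ξ₂ = 37.65 kmol.
Outlet amounts (n = n₀ + Σ ν·ξ):
  V: 515 − 2(18.75) − 2(37.65) = 402.2
  P: 1920 − 1(18.75) − 3(37.65) = 1788
  Q: 0 + 1(18.75) = 18.75
  U: 0 + 1(37.65) = 37.65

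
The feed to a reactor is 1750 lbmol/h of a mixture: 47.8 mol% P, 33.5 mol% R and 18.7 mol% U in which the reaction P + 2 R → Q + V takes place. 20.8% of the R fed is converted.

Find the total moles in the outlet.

1690 lbmol/h

R reacted = 0.208 × 586.2 = 121.9 lbmol/h; ν_R = −2, so ξ = 121.9/2 = 60.97 lbmol/h.
Outlet amounts (n = n₀ + ν ξ):
  P: 836.5 − 1(60.97) = 775.5
  R: 586.2 − 2(60.97) = 464.3
  Q: 0 + 1(60.97) = 60.97
  V: 0 + 1(60.97) = 60.97
  U: 327.2 (inert)
Total out = 775.5 + 464.3 + 60.97 + 60.97 + 327.2 = 1689 lbmol/h.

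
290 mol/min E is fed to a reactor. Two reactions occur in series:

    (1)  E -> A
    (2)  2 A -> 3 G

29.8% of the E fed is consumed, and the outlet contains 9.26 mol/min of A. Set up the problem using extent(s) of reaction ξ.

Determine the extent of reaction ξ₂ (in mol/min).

Conversion of E: E consumed = 1ξ₁ = 0.298 × 290 → ξ₁ = 86.42 mol/min.
A balance: n_A = 0 + 1ξ₁ − 2ξ₂ = 9.26 → ξ₂ = (1·86.42 − 9.26)/2 = 38.58 mol/min.
Outlet amounts (n = n₀ + Σ ν·ξ):
  E: 290 − 1(86.42) = 203.6
  A: 0 + 1(86.42) − 2(38.58) = 9.26
  G: 0 + 3(38.58) = 115.7

ξ₂ = 38.6 mol/min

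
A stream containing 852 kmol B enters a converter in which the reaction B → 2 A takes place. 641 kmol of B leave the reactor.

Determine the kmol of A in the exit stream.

For B: n = n₀ − 1ξ → 641 = 852 − 1ξ, giving ξ = 211 kmol.
Outlet amounts (n = n₀ + ν ξ):
  B: 852 − 1(211) = 641
  A: 0 + 2(211) = 422

422 kmol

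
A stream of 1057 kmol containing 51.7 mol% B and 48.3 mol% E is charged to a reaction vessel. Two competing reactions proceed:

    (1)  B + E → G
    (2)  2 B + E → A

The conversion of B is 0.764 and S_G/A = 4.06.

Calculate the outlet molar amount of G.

280 kmol

Conversion of B: B consumed = 0.764 × 546.5 = 417.5 kmol = 1ξ₁ + 2ξ₂.
Selectivity: 1ξ₁ / (1ξ₂) = 4.06 → ξ₁ = 4.06 ξ₂.
Substitute: (1·4.06 + 2) ξ₂ = 417.5 → ξ₂ = 68.89 kmol, ξ₁ = 279.7 kmol.
Outlet amounts (n = n₀ + Σ ν·ξ):
  B: 546.5 − 1(279.7) − 2(68.89) = 129
  E: 510.5 − 1(279.7) − 1(68.89) = 161.9
  G: 0 + 1(279.7) = 279.7
  A: 0 + 1(68.89) = 68.89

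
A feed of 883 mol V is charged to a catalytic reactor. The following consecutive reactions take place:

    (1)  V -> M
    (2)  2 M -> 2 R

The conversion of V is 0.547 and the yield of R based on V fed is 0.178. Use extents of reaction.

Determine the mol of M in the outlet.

326 mol

Conversion of V: V consumed = 1ξ₁ = 0.547 × 883 → ξ₁ = 483 mol.
Yield of R: 2ξ₂ / 883 = 0.178 → ξ₂ = 78.59 mol.
Outlet amounts (n = n₀ + Σ ν·ξ):
  V: 883 − 1(483) = 400
  M: 0 + 1(483) − 2(78.59) = 325.8
  R: 0 + 2(78.59) = 157.2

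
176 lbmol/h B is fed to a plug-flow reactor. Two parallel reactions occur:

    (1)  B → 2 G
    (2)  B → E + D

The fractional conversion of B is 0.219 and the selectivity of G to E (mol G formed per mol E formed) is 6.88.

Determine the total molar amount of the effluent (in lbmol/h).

215 lbmol/h

Conversion of B: B consumed = 0.219 × 176 = 38.54 lbmol/h = 1ξ₁ + 1ξ₂.
Selectivity: 2ξ₁ / (1ξ₂) = 6.88 → ξ₁ = 3.44 ξ₂.
Substitute: (1·3.44 + 1) ξ₂ = 38.54 → ξ₂ = 8.681 lbmol/h, ξ₁ = 29.86 lbmol/h.
Outlet amounts (n = n₀ + Σ ν·ξ):
  B: 176 − 1(29.86) − 1(8.681) = 137.5
  G: 0 + 2(29.86) = 59.73
  E: 0 + 1(8.681) = 8.681
  D: 0 + 1(8.681) = 8.681
Total out = 137.5 + 59.73 + 8.681 + 8.681 = 214.5 lbmol/h.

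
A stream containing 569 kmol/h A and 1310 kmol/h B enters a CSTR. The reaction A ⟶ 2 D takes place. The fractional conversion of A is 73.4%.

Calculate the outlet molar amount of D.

835 kmol/h

A reacted = 0.734 × 569 = 417.6 kmol/h; ν_A = −1, so ξ = 417.6/1 = 417.6 kmol/h.
Outlet amounts (n = n₀ + ν ξ):
  A: 569 − 1(417.6) = 151.4
  D: 0 + 2(417.6) = 835.3
  B: 1310 (inert)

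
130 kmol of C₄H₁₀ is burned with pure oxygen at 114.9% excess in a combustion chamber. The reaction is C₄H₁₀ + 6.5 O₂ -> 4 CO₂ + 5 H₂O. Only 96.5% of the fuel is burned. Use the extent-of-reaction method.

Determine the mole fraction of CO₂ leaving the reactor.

Stoichiometric O₂ = 6.5 × 130 = 845 kmol; O₂ fed = 845 × 2.149 = 1816 kmol.
Fuel reacted = 0.965 × 130 → ξ = 125.5 kmol.
Outlet (n = n₀ + ν ξ):
  C₄H₁₀: 130 − 1(125.5) = 4.55
  O₂: 1816 − 6.5(125.5) = 1000
  CO₂: 0 + 4(125.5) = 501.8
  H₂O: 0 + 5(125.5) = 627.2
Total out = 2134 kmol; y_CO₂ = 501.8 / 2134 = 0.2351.

0.235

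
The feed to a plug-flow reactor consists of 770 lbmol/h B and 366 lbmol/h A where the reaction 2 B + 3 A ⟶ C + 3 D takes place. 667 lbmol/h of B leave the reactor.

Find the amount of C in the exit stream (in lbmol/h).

For B: n = n₀ − 2ξ → 667 = 770 − 2ξ, giving ξ = 51.5 lbmol/h.
Outlet amounts (n = n₀ + ν ξ):
  B: 770 − 2(51.5) = 667
  A: 366 − 3(51.5) = 211.5
  C: 0 + 1(51.5) = 51.5
  D: 0 + 3(51.5) = 154.5

51.5 lbmol/h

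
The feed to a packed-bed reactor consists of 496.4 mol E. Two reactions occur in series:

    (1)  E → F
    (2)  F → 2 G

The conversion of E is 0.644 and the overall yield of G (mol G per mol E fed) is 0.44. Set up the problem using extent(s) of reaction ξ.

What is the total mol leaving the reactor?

606 mol

Conversion of E: E consumed = 1ξ₁ = 0.644 × 496.4 → ξ₁ = 319.7 mol.
Yield of G: 2ξ₂ / 496.4 = 0.44 → ξ₂ = 109.2 mol.
Outlet amounts (n = n₀ + Σ ν·ξ):
  E: 496.4 − 1(319.7) = 176.7
  F: 0 + 1(319.7) − 1(109.2) = 210.5
  G: 0 + 2(109.2) = 218.4
Total out = 176.7 + 210.5 + 218.4 = 605.6 mol.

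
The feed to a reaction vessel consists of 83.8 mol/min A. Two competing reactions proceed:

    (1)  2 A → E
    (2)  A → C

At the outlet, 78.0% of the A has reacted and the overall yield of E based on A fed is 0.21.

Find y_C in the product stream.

0.456

Yield of E: 1ξ₁ / 83.8 = 0.21 → ξ₁ = 17.6 mol/min.
Conversion of A: 2ξ₁ + 1ξ₂ = 0.78 × 83.8 = 65.36 → ξ₂ = 30.17 mol/min.
Outlet amounts (n = n₀ + Σ ν·ξ):
  A: 83.8 − 2(17.6) − 1(30.17) = 18.44
  E: 0 + 1(17.6) = 17.6
  C: 0 + 1(30.17) = 30.17
Total out = 66.2 mol/min; y_C = 30.17 / 66.2 = 0.4557.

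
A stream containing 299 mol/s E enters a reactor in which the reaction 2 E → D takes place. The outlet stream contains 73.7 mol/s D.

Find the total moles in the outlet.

225 mol/s

For D: n = n₀ + 1ξ → 73.7 = 0 + 1ξ, giving ξ = 73.7 mol/s.
Outlet amounts (n = n₀ + ν ξ):
  E: 299 − 2(73.7) = 151.6
  D: 0 + 1(73.7) = 73.7
Total out = 151.6 + 73.7 = 225.3 mol/s.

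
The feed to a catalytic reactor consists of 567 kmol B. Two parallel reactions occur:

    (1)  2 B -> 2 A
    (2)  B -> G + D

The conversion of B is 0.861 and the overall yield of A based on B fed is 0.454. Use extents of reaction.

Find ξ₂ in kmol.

ξ₂ = 231 kmol

Yield of A: 2ξ₁ / 567 = 0.454 → ξ₁ = 128.7 kmol.
Conversion of B: 2ξ₁ + 1ξ₂ = 0.861 × 567 = 488.2 → ξ₂ = 230.8 kmol.
Outlet amounts (n = n₀ + Σ ν·ξ):
  B: 567 − 2(128.7) − 1(230.8) = 78.81
  A: 0 + 2(128.7) = 257.4
  G: 0 + 1(230.8) = 230.8
  D: 0 + 1(230.8) = 230.8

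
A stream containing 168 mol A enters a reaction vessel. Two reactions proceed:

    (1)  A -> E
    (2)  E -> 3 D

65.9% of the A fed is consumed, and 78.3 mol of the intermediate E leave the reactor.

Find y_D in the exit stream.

Conversion of A: A consumed = 1ξ₁ = 0.659 × 168 → ξ₁ = 110.7 mol.
E balance: n_E = 0 + 1ξ₁ − 1ξ₂ = 78.3 → ξ₂ = (1·110.7 − 78.3)/1 = 32.41 mol.
Outlet amounts (n = n₀ + Σ ν·ξ):
  A: 168 − 1(110.7) = 57.29
  E: 0 + 1(110.7) − 1(32.41) = 78.3
  D: 0 + 3(32.41) = 97.24
Total out = 232.8 mol; y_D = 97.24 / 232.8 = 0.4176.

0.418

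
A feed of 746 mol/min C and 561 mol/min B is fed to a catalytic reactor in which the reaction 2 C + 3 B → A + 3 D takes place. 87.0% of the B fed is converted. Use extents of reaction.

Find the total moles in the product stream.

B reacted = 0.87 × 561 = 488.1 mol/min; ν_B = −3, so ξ = 488.1/3 = 162.7 mol/min.
Outlet amounts (n = n₀ + ν ξ):
  C: 746 − 2(162.7) = 420.6
  B: 561 − 3(162.7) = 72.93
  A: 0 + 1(162.7) = 162.7
  D: 0 + 3(162.7) = 488.1
Total out = 420.6 + 72.93 + 162.7 + 488.1 = 1144 mol/min.

1140 mol/min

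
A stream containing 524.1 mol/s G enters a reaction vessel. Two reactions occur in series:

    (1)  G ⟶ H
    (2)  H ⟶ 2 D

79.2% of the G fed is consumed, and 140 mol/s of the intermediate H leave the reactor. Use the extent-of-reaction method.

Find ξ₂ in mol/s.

Conversion of G: G consumed = 1ξ₁ = 0.792 × 524.1 → ξ₁ = 415.1 mol/s.
H balance: n_H = 0 + 1ξ₁ − 1ξ₂ = 140 → ξ₂ = (1·415.1 − 140)/1 = 275.1 mol/s.
Outlet amounts (n = n₀ + Σ ν·ξ):
  G: 524.1 − 1(415.1) = 109
  H: 0 + 1(415.1) − 1(275.1) = 140
  D: 0 + 2(275.1) = 550.2

ξ₂ = 275 mol/s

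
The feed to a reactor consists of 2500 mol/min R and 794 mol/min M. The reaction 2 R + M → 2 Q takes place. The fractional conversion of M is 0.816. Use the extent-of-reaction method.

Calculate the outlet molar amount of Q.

M reacted = 0.816 × 794 = 647.9 mol/min; ν_M = −1, so ξ = 647.9/1 = 647.9 mol/min.
Outlet amounts (n = n₀ + ν ξ):
  R: 2500 − 2(647.9) = 1204
  M: 794 − 1(647.9) = 146.1
  Q: 0 + 2(647.9) = 1296

1300 mol/min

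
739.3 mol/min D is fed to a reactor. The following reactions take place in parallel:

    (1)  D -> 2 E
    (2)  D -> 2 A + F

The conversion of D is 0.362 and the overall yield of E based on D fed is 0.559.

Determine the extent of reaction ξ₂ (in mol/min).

ξ₂ = 61 mol/min

Yield of E: 2ξ₁ / 739.3 = 0.559 → ξ₁ = 206.6 mol/min.
Conversion of D: 1ξ₁ + 1ξ₂ = 0.362 × 739.3 = 267.6 → ξ₂ = 60.99 mol/min.
Outlet amounts (n = n₀ + Σ ν·ξ):
  D: 739.3 − 1(206.6) − 1(60.99) = 471.7
  E: 0 + 2(206.6) = 413.3
  A: 0 + 2(60.99) = 122
  F: 0 + 1(60.99) = 60.99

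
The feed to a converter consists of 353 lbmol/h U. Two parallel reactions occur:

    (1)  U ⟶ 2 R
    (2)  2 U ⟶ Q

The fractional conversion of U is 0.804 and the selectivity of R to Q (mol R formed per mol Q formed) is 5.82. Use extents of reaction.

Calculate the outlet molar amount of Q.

Conversion of U: U consumed = 0.804 × 353 = 283.8 lbmol/h = 1ξ₁ + 2ξ₂.
Selectivity: 2ξ₁ / (1ξ₂) = 5.82 → ξ₁ = 2.91 ξ₂.
Substitute: (1·2.91 + 2) ξ₂ = 283.8 → ξ₂ = 57.8 lbmol/h, ξ₁ = 168.2 lbmol/h.
Outlet amounts (n = n₀ + Σ ν·ξ):
  U: 353 − 1(168.2) − 2(57.8) = 69.19
  R: 0 + 2(168.2) = 336.4
  Q: 0 + 1(57.8) = 57.8

57.8 lbmol/h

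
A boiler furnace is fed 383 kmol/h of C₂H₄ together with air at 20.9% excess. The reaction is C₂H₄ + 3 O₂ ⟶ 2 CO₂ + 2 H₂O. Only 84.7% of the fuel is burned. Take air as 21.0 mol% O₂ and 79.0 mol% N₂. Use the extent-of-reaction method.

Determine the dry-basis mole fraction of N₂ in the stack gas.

0.823

Stoichiometric O₂ = 3 × 383 = 1149 kmol/h; O₂ fed = 1149 × 1.209 = 1389 kmol/h.
N₂ fed = 1389 × 79/21 = 5226 kmol/h.
Fuel reacted = 0.847 × 383 → ξ = 324.4 kmol/h.
Outlet (n = n₀ + ν ξ):
  C₂H₄: 383 − 1(324.4) = 58.6
  O₂: 1389 − 3(324.4) = 415.9
  N₂: 5226 (inert)
  CO₂: 0 + 2(324.4) = 648.8
  H₂O: 0 + 2(324.4) = 648.8
Dry total = 6349 kmol/h; y_N₂ (dry) = 5226 / 6349 = 0.8231.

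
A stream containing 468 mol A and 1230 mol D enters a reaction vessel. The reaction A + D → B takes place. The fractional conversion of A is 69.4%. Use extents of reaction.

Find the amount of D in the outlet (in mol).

905 mol

A reacted = 0.694 × 468 = 324.8 mol; ν_A = −1, so ξ = 324.8/1 = 324.8 mol.
Outlet amounts (n = n₀ + ν ξ):
  A: 468 − 1(324.8) = 143.2
  D: 1230 − 1(324.8) = 905.2
  B: 0 + 1(324.8) = 324.8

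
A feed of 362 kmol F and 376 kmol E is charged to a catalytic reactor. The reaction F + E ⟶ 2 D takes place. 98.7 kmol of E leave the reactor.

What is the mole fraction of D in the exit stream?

For E: n = n₀ − 1ξ → 98.7 = 376 − 1ξ, giving ξ = 277.3 kmol.
Outlet amounts (n = n₀ + ν ξ):
  F: 362 − 1(277.3) = 84.7
  E: 376 − 1(277.3) = 98.7
  D: 0 + 2(277.3) = 554.6
Total out = 738 kmol; y_D = 554.6 / 738 = 0.7515.

0.751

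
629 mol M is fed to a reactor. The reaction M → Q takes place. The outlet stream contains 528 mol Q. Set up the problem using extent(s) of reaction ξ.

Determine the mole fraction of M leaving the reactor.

For Q: n = n₀ + 1ξ → 528 = 0 + 1ξ, giving ξ = 528 mol.
Outlet amounts (n = n₀ + ν ξ):
  M: 629 − 1(528) = 101
  Q: 0 + 1(528) = 528
Total out = 629 mol; y_M = 101 / 629 = 0.1606.

0.161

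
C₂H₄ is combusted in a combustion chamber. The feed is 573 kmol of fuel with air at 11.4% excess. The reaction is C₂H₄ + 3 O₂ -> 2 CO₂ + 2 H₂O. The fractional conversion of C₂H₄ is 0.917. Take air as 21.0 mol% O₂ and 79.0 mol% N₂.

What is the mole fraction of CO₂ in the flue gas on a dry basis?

0.122

Stoichiometric O₂ = 3 × 573 = 1719 kmol; O₂ fed = 1719 × 1.114 = 1915 kmol.
N₂ fed = 1915 × 79/21 = 7204 kmol.
Fuel reacted = 0.917 × 573 → ξ = 525.4 kmol.
Outlet (n = n₀ + ν ξ):
  C₂H₄: 573 − 1(525.4) = 47.56
  O₂: 1915 − 3(525.4) = 338.6
  N₂: 7204 (inert)
  CO₂: 0 + 2(525.4) = 1051
  H₂O: 0 + 2(525.4) = 1051
Dry total = 8641 kmol; y_CO₂ (dry) = 1051 / 8641 = 0.1216.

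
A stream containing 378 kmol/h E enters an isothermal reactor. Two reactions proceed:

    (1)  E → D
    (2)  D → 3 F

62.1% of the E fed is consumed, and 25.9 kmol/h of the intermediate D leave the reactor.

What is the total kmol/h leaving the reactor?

Conversion of E: E consumed = 1ξ₁ = 0.621 × 378 → ξ₁ = 234.7 kmol/h.
D balance: n_D = 0 + 1ξ₁ − 1ξ₂ = 25.9 → ξ₂ = (1·234.7 − 25.9)/1 = 208.8 kmol/h.
Outlet amounts (n = n₀ + Σ ν·ξ):
  E: 378 − 1(234.7) = 143.3
  D: 0 + 1(234.7) − 1(208.8) = 25.9
  F: 0 + 3(208.8) = 626.5
Total out = 143.3 + 25.9 + 626.5 = 795.7 kmol/h.

796 kmol/h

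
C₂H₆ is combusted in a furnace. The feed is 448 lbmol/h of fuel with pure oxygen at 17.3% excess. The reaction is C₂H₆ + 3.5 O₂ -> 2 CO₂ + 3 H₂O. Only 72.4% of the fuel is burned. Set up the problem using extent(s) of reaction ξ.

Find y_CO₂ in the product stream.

0.265

Stoichiometric O₂ = 3.5 × 448 = 1568 lbmol/h; O₂ fed = 1568 × 1.173 = 1839 lbmol/h.
Fuel reacted = 0.724 × 448 → ξ = 324.4 lbmol/h.
Outlet (n = n₀ + ν ξ):
  C₂H₆: 448 − 1(324.4) = 123.6
  O₂: 1839 − 3.5(324.4) = 704
  CO₂: 0 + 2(324.4) = 648.7
  H₂O: 0 + 3(324.4) = 973.1
Total out = 2449 lbmol/h; y_CO₂ = 648.7 / 2449 = 0.2648.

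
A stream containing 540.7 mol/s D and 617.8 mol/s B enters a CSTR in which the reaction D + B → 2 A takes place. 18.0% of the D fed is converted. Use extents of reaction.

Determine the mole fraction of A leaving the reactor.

0.168

D reacted = 0.18 × 540.7 = 97.33 mol/s; ν_D = −1, so ξ = 97.33/1 = 97.33 mol/s.
Outlet amounts (n = n₀ + ν ξ):
  D: 540.7 − 1(97.33) = 443.4
  B: 617.8 − 1(97.33) = 520.5
  A: 0 + 2(97.33) = 194.7
Total out = 1158 mol/s; y_A = 194.7 / 1158 = 0.168.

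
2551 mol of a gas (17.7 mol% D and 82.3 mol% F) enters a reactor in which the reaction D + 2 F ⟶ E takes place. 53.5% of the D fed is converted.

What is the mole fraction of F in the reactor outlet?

0.782

D reacted = 0.535 × 451.5 = 241.6 mol; ν_D = −1, so ξ = 241.6/1 = 241.6 mol.
Outlet amounts (n = n₀ + ν ξ):
  D: 451.5 − 1(241.6) = 210
  F: 2099 − 2(241.6) = 1616
  E: 0 + 1(241.6) = 241.6
Total out = 2068 mol; y_F = 1616 / 2068 = 0.7816.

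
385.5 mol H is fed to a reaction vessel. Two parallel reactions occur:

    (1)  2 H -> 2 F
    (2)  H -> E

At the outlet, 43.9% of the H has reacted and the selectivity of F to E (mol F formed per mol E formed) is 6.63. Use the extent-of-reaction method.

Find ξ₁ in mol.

Conversion of H: H consumed = 0.439 × 385.5 = 169.2 mol = 2ξ₁ + 1ξ₂.
Selectivity: 2ξ₁ / (1ξ₂) = 6.63 → ξ₁ = 3.315 ξ₂.
Substitute: (2·3.315 + 1) ξ₂ = 169.2 → ξ₂ = 22.18 mol, ξ₁ = 73.53 mol.
Outlet amounts (n = n₀ + Σ ν·ξ):
  H: 385.5 − 2(73.53) − 1(22.18) = 216.3
  F: 0 + 2(73.53) = 147.1
  E: 0 + 1(22.18) = 22.18

ξ₁ = 73.5 mol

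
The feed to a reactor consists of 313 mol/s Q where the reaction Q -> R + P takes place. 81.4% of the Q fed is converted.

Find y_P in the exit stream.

0.449

Q reacted = 0.814 × 313 = 254.8 mol/s; ν_Q = −1, so ξ = 254.8/1 = 254.8 mol/s.
Outlet amounts (n = n₀ + ν ξ):
  Q: 313 − 1(254.8) = 58.22
  R: 0 + 1(254.8) = 254.8
  P: 0 + 1(254.8) = 254.8
Total out = 567.8 mol/s; y_P = 254.8 / 567.8 = 0.4487.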